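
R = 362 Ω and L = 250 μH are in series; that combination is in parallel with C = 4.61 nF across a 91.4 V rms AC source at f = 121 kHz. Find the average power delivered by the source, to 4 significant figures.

ω = 2πf = 760300 rad/s
X_L = ωL = 190.1 Ω
X_C = 1/(ωC) = 285.3 Ω
Branch 1 (R+jX_L): Z₁ = 362.0 + j190.1 Ω, |Z₁| = 408.9 Ω
Branch 2 (−jX_C): Z₂ = −j285.3 Ω
Parallel: Z = Z₁Z₂/(Z₁+Z₂), |Z| = 311.6 Ω, ∠Z = -47.56°
I = V/|Z| = 293.3 mA
P = VI cos φ = 91.4 × 0.2933 × cos(-47.56°) = 18.09 W

18.09 W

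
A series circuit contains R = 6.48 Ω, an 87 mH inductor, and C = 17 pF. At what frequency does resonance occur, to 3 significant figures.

ω₀ = 1/√(LC) = 1/√(0.087 × 1.7e-11) = 822300 rad/s
f₀ = ω₀/(2π) = 131 kHz

131 kHz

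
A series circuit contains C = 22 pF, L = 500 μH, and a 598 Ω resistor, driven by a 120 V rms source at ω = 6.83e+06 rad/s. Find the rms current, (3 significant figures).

X_L = ωL = 3420 Ω
X_C = 1/(ωC) = 6660 Ω
Net reactance X = X_L − X_C = -3240 Ω
Z = 598 − j3240 Ω
|Z| = √(598² + 3240²) = 3290 Ω
I = V/|Z| = 120/3290 = 36.4 mA

36.4 mA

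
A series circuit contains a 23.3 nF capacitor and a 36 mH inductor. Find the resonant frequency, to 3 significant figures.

ω₀ = 1/√(LC) = 1/√(0.036 × 2.33e-08) = 34530 rad/s
f₀ = ω₀/(2π) = 5.50 kHz

5.50 kHz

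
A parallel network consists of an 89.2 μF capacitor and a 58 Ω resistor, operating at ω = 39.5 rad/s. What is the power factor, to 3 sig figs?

X_C = 1/(ωC) = 284 Ω
Parallel: admittances add. Y = 1/R + jωC
Y = (0.0172 + j0.00352) S
|Y| = 0.0176 S → |Z| = 1/|Y| = 56.8 Ω, ∠Z = −∠Y = -11.5°
cos φ = cos(-11.5°) = 0.980

0.980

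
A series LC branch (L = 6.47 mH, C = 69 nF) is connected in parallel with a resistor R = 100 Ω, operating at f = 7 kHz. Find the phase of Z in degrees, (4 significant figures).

-65.80°

ω = 2πf = 43980 rad/s
X_L = ωL = 284.6 Ω
X_C = 1/(ωC) = 329.5 Ω
Branch 1: Z₁ = R = 100.0 Ω
Branch 2 (series LC): Z₂ = j(X_L − X_C) = −j44.95 Ω
Parallel: Z = Z₁Z₂/(Z₁+Z₂), |Z| = 41.00 Ω, ∠Z = -65.80°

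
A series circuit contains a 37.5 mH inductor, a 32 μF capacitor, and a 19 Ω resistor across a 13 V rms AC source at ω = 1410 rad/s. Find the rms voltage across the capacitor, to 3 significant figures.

7.98 V

X_L = ωL = 52.9 Ω
X_C = 1/(ωC) = 22.2 Ω
Net reactance X = X_L − X_C = 30.7 Ω
Z = 19.0 + j30.7 Ω
|Z| = √(19.0² + 30.7²) = 36.1 Ω
I = V/|Z| = 360 mA
V_C = I·|Z_C| = 0.360 × 22.2 = 7.98 V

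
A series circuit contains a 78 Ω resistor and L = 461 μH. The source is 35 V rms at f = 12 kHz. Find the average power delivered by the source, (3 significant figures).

13.1 W

ω = 2πf = 75400 rad/s
X_L = ωL = 34.8 Ω
Z = 78.0 + j34.8 Ω
|Z| = √(78.0² + 34.8²) = 85.4 Ω
∠Z = arctan(34.8/78.0) = 24.0°
I = V/|Z| = 410 mA
P = VI cos φ = 35 × 0.410 × cos(24.0°) = 13.1 W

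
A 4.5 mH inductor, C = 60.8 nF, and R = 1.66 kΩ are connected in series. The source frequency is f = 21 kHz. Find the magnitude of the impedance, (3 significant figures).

ω = 2πf = 131900 rad/s
X_L = ωL = 594 Ω
X_C = 1/(ωC) = 125 Ω
Net reactance X = X_L − X_C = 469 Ω
Z = 1660 + j469 Ω
|Z| = √(1660² + 469²) = 1730 Ω

1730 Ω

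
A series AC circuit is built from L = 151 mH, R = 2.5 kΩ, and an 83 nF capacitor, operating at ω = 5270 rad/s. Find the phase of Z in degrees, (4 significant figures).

X_L = ωL = 795.8 Ω
X_C = 1/(ωC) = 2286 Ω
Net reactance X = X_L − X_C = -1490 Ω
Z = 2500 − j1490 Ω
|Z| = √(2500² + 1490²) = 2911 Ω
∠Z = arctan(-1490/2500) = -30.80°

-30.80°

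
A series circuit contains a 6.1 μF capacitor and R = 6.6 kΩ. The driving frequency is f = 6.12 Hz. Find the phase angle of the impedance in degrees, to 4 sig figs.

ω = 2πf = 38.45 rad/s
X_C = 1/(ωC) = 4263 Ω
Z = 6600 − j4263 Ω
|Z| = √(6600² + 4263²) = 7857 Ω
∠Z = arctan(-4263/6600) = -32.86°

-32.86°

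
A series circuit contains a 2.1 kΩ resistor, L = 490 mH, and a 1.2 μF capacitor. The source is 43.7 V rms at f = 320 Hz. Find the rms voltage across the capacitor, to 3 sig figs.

8.32 V

ω = 2πf = 2011 rad/s
X_L = ωL = 985 Ω
X_C = 1/(ωC) = 414 Ω
Net reactance X = X_L − X_C = 571 Ω
Z = 2100 + j571 Ω
|Z| = √(2100² + 571²) = 2180 Ω
I = V/|Z| = 20.1 mA
V_C = I·|Z_C| = 0.0201 × 414 = 8.32 V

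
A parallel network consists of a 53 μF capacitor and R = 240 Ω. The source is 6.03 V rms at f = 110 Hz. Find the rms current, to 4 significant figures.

ω = 2πf = 691.2 rad/s
X_C = 1/(ωC) = 27.30 Ω
Parallel: admittances add. Y = 1/R + jωC
Y = (0.004167 + j0.03663) S
|Y| = 0.03687 S → |Z| = 1/|Y| = 27.12 Ω, ∠Z = −∠Y = -83.51°
I = V/|Z| = 6.03/27.12 = 222.3 mA

222.3 mA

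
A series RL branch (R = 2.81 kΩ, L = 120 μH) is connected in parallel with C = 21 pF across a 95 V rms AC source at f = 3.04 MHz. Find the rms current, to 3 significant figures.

ω = 2πf = 1.91e+07 rad/s
X_L = ωL = 2290 Ω
X_C = 1/(ωC) = 2490 Ω
Branch 1 (R+jX_L): Z₁ = 2810 + j2290 Ω, |Z₁| = 3630 Ω
Branch 2 (−jX_C): Z₂ = −j2490 Ω
Parallel: Z = Z₁Z₂/(Z₁+Z₂), |Z| = 3210 Ω, ∠Z = -46.7°
I = V/|Z| = 95/3210 = 29.6 mA

29.6 mA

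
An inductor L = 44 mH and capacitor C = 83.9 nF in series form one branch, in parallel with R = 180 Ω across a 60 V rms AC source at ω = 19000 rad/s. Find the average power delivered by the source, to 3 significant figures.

20.0 W

X_L = ωL = 836 Ω
X_C = 1/(ωC) = 627 Ω
Branch 1: Z₁ = R = 180 Ω
Branch 2 (series LC): Z₂ = j(X_L − X_C) = j209 Ω
Parallel: Z = Z₁Z₂/(Z₁+Z₂), |Z| = 136 Ω, ∠Z = 40.8°
I = V/|Z| = 440 mA
P = VI cos φ = 60 × 0.440 × cos(40.8°) = 20.0 W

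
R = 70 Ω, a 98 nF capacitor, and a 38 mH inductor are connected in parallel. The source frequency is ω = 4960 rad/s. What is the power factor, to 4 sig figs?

X_L = ωL = 188.5 Ω
X_C = 1/(ωC) = 2057 Ω
Parallel: admittances add. Y = 1/R + 1/(jωL) + jωC
Y = (0.01429 − j0.004820) S
|Y| = 0.01508 S → |Z| = 1/|Y| = 66.33 Ω, ∠Z = −∠Y = 18.64°
cos φ = cos(18.64°) = 0.9475

0.9475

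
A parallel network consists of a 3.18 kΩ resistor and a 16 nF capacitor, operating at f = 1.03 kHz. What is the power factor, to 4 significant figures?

ω = 2πf = 6472 rad/s
X_C = 1/(ωC) = 9657 Ω
Parallel: admittances add. Y = 1/R + jωC
Y = (0.0003145 + j0.0001035) S
|Y| = 0.0003311 S → |Z| = 1/|Y| = 3020 Ω, ∠Z = −∠Y = -18.23°
cos φ = cos(-18.23°) = 0.9498

0.9498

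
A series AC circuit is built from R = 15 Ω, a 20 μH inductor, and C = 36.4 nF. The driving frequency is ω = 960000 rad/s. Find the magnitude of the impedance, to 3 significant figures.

17.7 Ω

X_L = ωL = 19.2 Ω
X_C = 1/(ωC) = 28.6 Ω
Net reactance X = X_L − X_C = -9.42 Ω
Z = 15.0 − j9.42 Ω
|Z| = √(15.0² + 9.42²) = 17.7 Ω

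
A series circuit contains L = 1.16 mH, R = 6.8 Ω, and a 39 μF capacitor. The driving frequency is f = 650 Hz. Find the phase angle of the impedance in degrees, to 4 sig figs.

ω = 2πf = 4084 rad/s
X_L = ωL = 4.738 Ω
X_C = 1/(ωC) = 6.278 Ω
Net reactance X = X_L − X_C = -1.541 Ω
Z = 6.800 − j1.541 Ω
|Z| = √(6.800² + 1.541²) = 6.972 Ω
∠Z = arctan(-1.541/6.800) = -12.77°

-12.77°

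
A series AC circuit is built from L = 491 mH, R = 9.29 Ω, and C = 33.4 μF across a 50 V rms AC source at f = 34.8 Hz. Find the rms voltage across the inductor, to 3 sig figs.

ω = 2πf = 218.7 rad/s
X_L = ωL = 107 Ω
X_C = 1/(ωC) = 137 Ω
Net reactance X = X_L − X_C = -29.6 Ω
Z = 9.29 − j29.6 Ω
|Z| = √(9.29² + 29.6²) = 31.0 Ω
I = V/|Z| = 1.61 A
V_L = I·|Z_L| = 1.61 × 107 = 173 V

173 V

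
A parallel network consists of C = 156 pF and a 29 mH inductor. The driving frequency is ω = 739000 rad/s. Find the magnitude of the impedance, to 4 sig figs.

14570 Ω

X_L = ωL = 21430 Ω
X_C = 1/(ωC) = 8674 Ω
Parallel: admittances add. Y = 1/(jωL) + jωC
Y = (0 + j6.862e-05) S
|Y| = 6.862e-05 S → |Z| = 1/|Y| = 14570 Ω, ∠Z = −∠Y = -90.00°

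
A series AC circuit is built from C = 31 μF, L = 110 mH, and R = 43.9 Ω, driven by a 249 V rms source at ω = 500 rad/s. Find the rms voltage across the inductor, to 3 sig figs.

305 V

X_L = ωL = 55.0 Ω
X_C = 1/(ωC) = 64.5 Ω
Net reactance X = X_L − X_C = -9.52 Ω
Z = 43.9 − j9.52 Ω
|Z| = √(43.9² + 9.52²) = 44.9 Ω
I = V/|Z| = 5.54 A
V_L = I·|Z_L| = 5.54 × 55.0 = 305 V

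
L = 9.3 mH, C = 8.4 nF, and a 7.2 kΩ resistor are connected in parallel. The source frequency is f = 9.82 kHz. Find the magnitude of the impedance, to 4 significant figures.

ω = 2πf = 61700 rad/s
X_L = ωL = 573.8 Ω
X_C = 1/(ωC) = 1929 Ω
Parallel: admittances add. Y = 1/R + 1/(jωL) + jωC
Y = (0.0001389 − j0.001224) S
|Y| = 0.001232 S → |Z| = 1/|Y| = 811.5 Ω, ∠Z = −∠Y = 83.53°

811.5 Ω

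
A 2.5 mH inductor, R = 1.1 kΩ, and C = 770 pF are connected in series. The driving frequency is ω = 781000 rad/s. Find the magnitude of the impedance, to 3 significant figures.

1140 Ω

X_L = ωL = 1950 Ω
X_C = 1/(ωC) = 1660 Ω
Net reactance X = X_L − X_C = 290 Ω
Z = 1100 + j290 Ω
|Z| = √(1100² + 290²) = 1140 Ω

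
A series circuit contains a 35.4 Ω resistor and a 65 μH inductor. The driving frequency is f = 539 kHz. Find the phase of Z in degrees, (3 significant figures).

80.9°

ω = 2πf = 3.387e+06 rad/s
X_L = ωL = 220 Ω
Z = 35.4 + j220 Ω
|Z| = √(35.4² + 220²) = 223 Ω
∠Z = arctan(220/35.4) = 80.9°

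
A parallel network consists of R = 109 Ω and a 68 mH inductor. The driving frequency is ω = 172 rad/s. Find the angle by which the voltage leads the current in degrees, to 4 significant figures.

83.88°

X_L = ωL = 11.70 Ω
Parallel: admittances add. Y = 1/R + 1/(jωL)
Y = (0.009174 − j0.08550) S
|Y| = 0.08599 S → |Z| = 1/|Y| = 11.63 Ω, ∠Z = −∠Y = 83.88°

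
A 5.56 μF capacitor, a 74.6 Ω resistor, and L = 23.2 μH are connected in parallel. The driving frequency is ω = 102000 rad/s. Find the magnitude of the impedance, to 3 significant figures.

6.89 Ω

X_L = ωL = 2.37 Ω
X_C = 1/(ωC) = 1.76 Ω
Parallel: admittances add. Y = 1/R + 1/(jωL) + jωC
Y = (0.0134 + j0.145) S
|Y| = 0.145 S → |Z| = 1/|Y| = 6.89 Ω, ∠Z = −∠Y = -84.7°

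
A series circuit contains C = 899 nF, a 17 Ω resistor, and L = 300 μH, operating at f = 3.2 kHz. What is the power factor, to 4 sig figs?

ω = 2πf = 20110 rad/s
X_L = ωL = 6.032 Ω
X_C = 1/(ωC) = 55.32 Ω
Net reactance X = X_L − X_C = -49.29 Ω
Z = 17.00 − j49.29 Ω
|Z| = √(17.00² + 49.29²) = 52.14 Ω
∠Z = arctan(-49.29/17.00) = -70.97°
cos φ = cos(-70.97°) = 0.3260

0.3260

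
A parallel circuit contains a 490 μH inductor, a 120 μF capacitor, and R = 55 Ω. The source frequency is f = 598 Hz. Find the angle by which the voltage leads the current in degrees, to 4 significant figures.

ω = 2πf = 3757 rad/s
X_L = ωL = 1.841 Ω
X_C = 1/(ωC) = 2.218 Ω
Parallel: admittances add. Y = 1/R + 1/(jωL) + jωC
Y = (0.01818 − j0.09227) S
|Y| = 0.09405 S → |Z| = 1/|Y| = 10.63 Ω, ∠Z = −∠Y = 78.85°

78.85°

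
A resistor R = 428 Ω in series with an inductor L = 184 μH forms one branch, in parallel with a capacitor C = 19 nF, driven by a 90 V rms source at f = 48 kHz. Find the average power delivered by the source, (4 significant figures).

18.61 W

ω = 2πf = 301600 rad/s
X_L = ωL = 55.49 Ω
X_C = 1/(ωC) = 174.5 Ω
Branch 1 (R+jX_L): Z₁ = 428.0 + j55.49 Ω, |Z₁| = 431.6 Ω
Branch 2 (−jX_C): Z₂ = −j174.5 Ω
Parallel: Z = Z₁Z₂/(Z₁+Z₂), |Z| = 169.5 Ω, ∠Z = -67.07°
I = V/|Z| = 530.8 mA
P = VI cos φ = 90 × 0.5308 × cos(-67.07°) = 18.61 W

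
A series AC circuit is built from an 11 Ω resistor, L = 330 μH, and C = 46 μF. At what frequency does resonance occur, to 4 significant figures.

ω₀ = 1/√(LC) = 1/√(0.00033 × 4.6e-05) = 8116 rad/s
f₀ = ω₀/(2π) = 1.292 kHz

1.292 kHz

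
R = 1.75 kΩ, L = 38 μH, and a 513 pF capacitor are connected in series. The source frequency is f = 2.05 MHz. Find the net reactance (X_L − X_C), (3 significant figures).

338 Ω

ω = 2πf = 1.288e+07 rad/s
X_L = ωL = 489 Ω
X_C = 1/(ωC) = 151 Ω
X = 489 − 151 = 338 Ω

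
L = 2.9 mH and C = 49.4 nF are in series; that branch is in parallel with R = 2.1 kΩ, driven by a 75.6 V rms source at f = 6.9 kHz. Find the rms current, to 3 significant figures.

224 mA

ω = 2πf = 43350 rad/s
X_L = ωL = 126 Ω
X_C = 1/(ωC) = 467 Ω
Branch 1: Z₁ = R = 2100 Ω
Branch 2 (series LC): Z₂ = j(X_L − X_C) = −j341 Ω
Parallel: Z = Z₁Z₂/(Z₁+Z₂), |Z| = 337 Ω, ∠Z = -80.8°
I = V/|Z| = 75.6/337 = 224 mA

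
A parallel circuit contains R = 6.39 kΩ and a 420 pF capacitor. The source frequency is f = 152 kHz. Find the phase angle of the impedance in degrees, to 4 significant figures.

-68.69°

ω = 2πf = 955000 rad/s
X_C = 1/(ωC) = 2493 Ω
Parallel: admittances add. Y = 1/R + jωC
Y = (0.0001565 + j0.0004011) S
|Y| = 0.0004306 S → |Z| = 1/|Y| = 2323 Ω, ∠Z = −∠Y = -68.69°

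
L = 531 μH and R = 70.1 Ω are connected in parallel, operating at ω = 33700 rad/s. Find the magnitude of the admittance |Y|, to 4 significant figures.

57.67 mS

X_L = ωL = 17.89 Ω
Parallel: admittances add. Y = 1/R + 1/(jωL)
Y = (0.01427 − j0.05588) S
|Y| = 0.05767 S → |Z| = 1/|Y| = 17.34 Ω, ∠Z = −∠Y = 75.68°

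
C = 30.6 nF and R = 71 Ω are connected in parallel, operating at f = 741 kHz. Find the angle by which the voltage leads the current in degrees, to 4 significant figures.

-84.35°

ω = 2πf = 4.656e+06 rad/s
X_C = 1/(ωC) = 7.019 Ω
Parallel: admittances add. Y = 1/R + jωC
Y = (0.01408 + j0.1425) S
|Y| = 0.1432 S → |Z| = 1/|Y| = 6.985 Ω, ∠Z = −∠Y = -84.35°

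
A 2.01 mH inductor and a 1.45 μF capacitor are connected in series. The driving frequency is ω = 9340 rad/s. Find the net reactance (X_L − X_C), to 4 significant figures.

-55.07 Ω

X_L = ωL = 18.77 Ω
X_C = 1/(ωC) = 73.84 Ω
X = 18.77 − 73.84 = -55.07 Ω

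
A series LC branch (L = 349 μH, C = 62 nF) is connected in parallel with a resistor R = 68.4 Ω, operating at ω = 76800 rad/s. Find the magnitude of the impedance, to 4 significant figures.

X_L = ωL = 26.80 Ω
X_C = 1/(ωC) = 210.0 Ω
Branch 1: Z₁ = R = 68.40 Ω
Branch 2 (series LC): Z₂ = j(X_L − X_C) = −j183.2 Ω
Parallel: Z = Z₁Z₂/(Z₁+Z₂), |Z| = 64.08 Ω, ∠Z = -20.47°

64.08 Ω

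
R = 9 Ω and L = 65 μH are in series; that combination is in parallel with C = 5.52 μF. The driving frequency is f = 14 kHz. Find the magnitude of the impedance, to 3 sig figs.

2.26 Ω

ω = 2πf = 87960 rad/s
X_L = ωL = 5.72 Ω
X_C = 1/(ωC) = 2.06 Ω
Branch 1 (R+jX_L): Z₁ = 9.00 + j5.72 Ω, |Z₁| = 10.7 Ω
Branch 2 (−jX_C): Z₂ = −j2.06 Ω
Parallel: Z = Z₁Z₂/(Z₁+Z₂), |Z| = 2.26 Ω, ∠Z = -79.7°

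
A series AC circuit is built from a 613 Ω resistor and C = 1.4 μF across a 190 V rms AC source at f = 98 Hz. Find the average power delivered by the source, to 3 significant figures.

ω = 2πf = 615.8 rad/s
X_C = 1/(ωC) = 1160 Ω
Z = 613 − j1160 Ω
|Z| = √(613² + 1160²) = 1310 Ω
∠Z = arctan(-1160/613) = -62.1°
I = V/|Z| = 145 mA
P = VI cos φ = 190 × 0.145 × cos(-62.1°) = 12.9 W

12.9 W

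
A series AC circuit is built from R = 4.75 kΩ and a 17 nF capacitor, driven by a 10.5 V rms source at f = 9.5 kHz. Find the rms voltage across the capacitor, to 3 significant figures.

ω = 2πf = 59690 rad/s
X_C = 1/(ωC) = 985 Ω
Z = 4750 − j985 Ω
|Z| = √(4750² + 985²) = 4850 Ω
I = V/|Z| = 2.16 mA
V_C = I·|Z_C| = 0.00216 × 985 = 2.13 V

2.13 V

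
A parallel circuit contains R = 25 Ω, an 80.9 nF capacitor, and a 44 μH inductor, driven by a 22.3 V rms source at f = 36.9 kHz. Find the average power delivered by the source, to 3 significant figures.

ω = 2πf = 231800 rad/s
X_L = ωL = 10.2 Ω
X_C = 1/(ωC) = 53.3 Ω
Parallel: admittances add. Y = 1/R + 1/(jωL) + jωC
Y = (0.0400 − j0.0793) S
|Y| = 0.0888 S → |Z| = 1/|Y| = 11.3 Ω, ∠Z = −∠Y = 63.2°
I = V/|Z| = 1.98 A
P = VI cos φ = 22.3 × 1.98 × cos(63.2°) = 19.9 W

19.9 W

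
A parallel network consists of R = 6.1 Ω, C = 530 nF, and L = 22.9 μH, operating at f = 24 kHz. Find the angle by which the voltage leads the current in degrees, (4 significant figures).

ω = 2πf = 150800 rad/s
X_L = ωL = 3.453 Ω
X_C = 1/(ωC) = 12.51 Ω
Parallel: admittances add. Y = 1/R + 1/(jωL) + jωC
Y = (0.1639 − j0.2097) S
|Y| = 0.2661 S → |Z| = 1/|Y| = 3.757 Ω, ∠Z = −∠Y = 51.98°

51.98°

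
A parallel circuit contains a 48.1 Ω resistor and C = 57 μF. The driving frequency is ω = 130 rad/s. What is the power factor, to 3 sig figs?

X_C = 1/(ωC) = 135 Ω
Parallel: admittances add. Y = 1/R + jωC
Y = (0.0208 + j0.00741) S
|Y| = 0.0221 S → |Z| = 1/|Y| = 45.3 Ω, ∠Z = −∠Y = -19.6°
cos φ = cos(-19.6°) = 0.942

0.942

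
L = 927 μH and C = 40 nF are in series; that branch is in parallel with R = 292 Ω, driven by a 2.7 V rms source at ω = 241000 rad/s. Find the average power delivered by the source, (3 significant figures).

25.0 mW

X_L = ωL = 223 Ω
X_C = 1/(ωC) = 104 Ω
Branch 1: Z₁ = R = 292 Ω
Branch 2 (series LC): Z₂ = j(X_L − X_C) = j120 Ω
Parallel: Z = Z₁Z₂/(Z₁+Z₂), |Z| = 111 Ω, ∠Z = 67.7°
I = V/|Z| = 24.4 mA
P = VI cos φ = 2.7 × 0.0244 × cos(67.7°) = 25.0 mW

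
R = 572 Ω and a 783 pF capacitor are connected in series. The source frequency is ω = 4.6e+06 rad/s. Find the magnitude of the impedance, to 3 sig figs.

X_C = 1/(ωC) = 278 Ω
Z = 572 − j278 Ω
|Z| = √(572² + 278²) = 636 Ω

636 Ω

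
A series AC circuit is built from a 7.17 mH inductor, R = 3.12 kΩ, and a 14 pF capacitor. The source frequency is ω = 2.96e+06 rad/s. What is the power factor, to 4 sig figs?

0.7315

X_L = ωL = 21220 Ω
X_C = 1/(ωC) = 24130 Ω
Net reactance X = X_L − X_C = -2908 Ω
Z = 3120 − j2908 Ω
|Z| = √(3120² + 2908²) = 4265 Ω
∠Z = arctan(-2908/3120) = -42.99°
cos φ = cos(-42.99°) = 0.7315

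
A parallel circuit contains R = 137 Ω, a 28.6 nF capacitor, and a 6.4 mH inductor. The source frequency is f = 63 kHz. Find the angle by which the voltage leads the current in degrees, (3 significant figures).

-56.3°

ω = 2πf = 395800 rad/s
X_L = ωL = 2530 Ω
X_C = 1/(ωC) = 88.3 Ω
Parallel: admittances add. Y = 1/R + 1/(jωL) + jωC
Y = (0.00730 + j0.0109) S
|Y| = 0.0131 S → |Z| = 1/|Y| = 76.1 Ω, ∠Z = −∠Y = -56.3°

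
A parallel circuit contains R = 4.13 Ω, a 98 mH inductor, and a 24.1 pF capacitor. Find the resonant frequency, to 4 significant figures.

ω₀ = 1/√(LC) = 1/√(0.098 × 2.41e-11) = 650700 rad/s
f₀ = ω₀/(2π) = 103.6 kHz

103.6 kHz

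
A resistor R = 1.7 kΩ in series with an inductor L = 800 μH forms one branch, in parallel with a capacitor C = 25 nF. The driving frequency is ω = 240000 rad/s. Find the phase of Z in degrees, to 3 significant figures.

X_L = ωL = 192 Ω
X_C = 1/(ωC) = 167 Ω
Branch 1 (R+jX_L): Z₁ = 1700 + j192 Ω, |Z₁| = 1710 Ω
Branch 2 (−jX_C): Z₂ = −j167 Ω
Parallel: Z = Z₁Z₂/(Z₁+Z₂), |Z| = 168 Ω, ∠Z = -84.4°

-84.4°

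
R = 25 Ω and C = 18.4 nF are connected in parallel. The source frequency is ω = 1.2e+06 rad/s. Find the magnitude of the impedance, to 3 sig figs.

X_C = 1/(ωC) = 45.3 Ω
Parallel: admittances add. Y = 1/R + jωC
Y = (0.0400 + j0.0221) S
|Y| = 0.0457 S → |Z| = 1/|Y| = 21.9 Ω, ∠Z = −∠Y = -28.9°

21.9 Ω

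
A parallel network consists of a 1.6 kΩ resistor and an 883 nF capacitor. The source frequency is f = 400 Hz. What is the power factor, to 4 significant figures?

0.2711

ω = 2πf = 2513 rad/s
X_C = 1/(ωC) = 450.6 Ω
Parallel: admittances add. Y = 1/R + jωC
Y = (0.0006250 + j0.002219) S
|Y| = 0.002306 S → |Z| = 1/|Y| = 433.7 Ω, ∠Z = −∠Y = -74.27°
cos φ = cos(-74.27°) = 0.2711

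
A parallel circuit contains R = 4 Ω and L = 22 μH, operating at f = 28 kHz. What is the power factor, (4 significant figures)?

0.6954

ω = 2πf = 175900 rad/s
X_L = ωL = 3.870 Ω
Parallel: admittances add. Y = 1/R + 1/(jωL)
Y = (0.2500 − j0.2584) S
|Y| = 0.3595 S → |Z| = 1/|Y| = 2.781 Ω, ∠Z = −∠Y = 45.94°
cos φ = cos(45.94°) = 0.6954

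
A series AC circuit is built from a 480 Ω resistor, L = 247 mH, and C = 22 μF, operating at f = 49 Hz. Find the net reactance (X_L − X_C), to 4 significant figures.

ω = 2πf = 307.9 rad/s
X_L = ωL = 76.05 Ω
X_C = 1/(ωC) = 147.6 Ω
X = 76.05 − 147.6 = -71.59 Ω

-71.59 Ω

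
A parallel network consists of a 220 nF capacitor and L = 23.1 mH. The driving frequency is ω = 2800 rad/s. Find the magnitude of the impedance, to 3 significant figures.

X_L = ωL = 64.7 Ω
X_C = 1/(ωC) = 1620 Ω
Parallel: admittances add. Y = 1/(jωL) + jωC
Y = (0 − j0.0148) S
|Y| = 0.0148 S → |Z| = 1/|Y| = 67.4 Ω, ∠Z = −∠Y = 90.0°

67.4 Ω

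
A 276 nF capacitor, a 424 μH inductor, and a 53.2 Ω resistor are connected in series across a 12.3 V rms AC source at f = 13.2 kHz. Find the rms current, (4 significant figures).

ω = 2πf = 82940 rad/s
X_L = ωL = 35.17 Ω
X_C = 1/(ωC) = 43.69 Ω
Net reactance X = X_L − X_C = -8.520 Ω
Z = 53.20 − j8.520 Ω
|Z| = √(53.20² + 8.520²) = 53.88 Ω
I = V/|Z| = 12.3/53.88 = 228.3 mA

228.3 mA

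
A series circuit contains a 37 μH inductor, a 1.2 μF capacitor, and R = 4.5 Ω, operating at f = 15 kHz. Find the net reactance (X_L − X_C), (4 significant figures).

-5.355 Ω

ω = 2πf = 94250 rad/s
X_L = ωL = 3.487 Ω
X_C = 1/(ωC) = 8.842 Ω
X = 3.487 − 8.842 = -5.355 Ω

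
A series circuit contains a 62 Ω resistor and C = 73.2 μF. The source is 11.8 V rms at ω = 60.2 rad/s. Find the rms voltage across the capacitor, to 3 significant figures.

11.4 V

X_C = 1/(ωC) = 227 Ω
Z = 62.0 − j227 Ω
|Z| = √(62.0² + 227²) = 235 Ω
I = V/|Z| = 50.2 mA
V_C = I·|Z_C| = 0.0502 × 227 = 11.4 V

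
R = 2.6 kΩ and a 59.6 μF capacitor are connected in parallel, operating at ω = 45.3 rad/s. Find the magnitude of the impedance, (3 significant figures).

367 Ω

X_C = 1/(ωC) = 370 Ω
Parallel: admittances add. Y = 1/R + jωC
Y = (0.000385 + j0.00270) S
|Y| = 0.00273 S → |Z| = 1/|Y| = 367 Ω, ∠Z = −∠Y = -81.9°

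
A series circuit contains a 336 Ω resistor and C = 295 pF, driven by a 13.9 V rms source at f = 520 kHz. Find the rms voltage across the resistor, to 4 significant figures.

ω = 2πf = 3.267e+06 rad/s
X_C = 1/(ωC) = 1038 Ω
Z = 336.0 − j1038 Ω
|Z| = √(336.0² + 1038²) = 1091 Ω
I = V/|Z| = 12.75 mA
V_R = I·|Z_R| = 0.01275 × 336.0 = 4.283 V

4.283 V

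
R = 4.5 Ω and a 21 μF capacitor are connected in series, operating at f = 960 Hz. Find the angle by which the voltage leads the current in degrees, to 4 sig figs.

ω = 2πf = 6032 rad/s
X_C = 1/(ωC) = 7.895 Ω
Z = 4.500 − j7.895 Ω
|Z| = √(4.500² + 7.895²) = 9.087 Ω
∠Z = arctan(-7.895/4.500) = -60.32°

-60.32°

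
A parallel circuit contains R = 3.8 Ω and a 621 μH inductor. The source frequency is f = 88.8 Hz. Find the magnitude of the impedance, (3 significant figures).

0.345 Ω

ω = 2πf = 557.9 rad/s
X_L = ωL = 0.346 Ω
Parallel: admittances add. Y = 1/R + 1/(jωL)
Y = (0.263 − j2.89) S
|Y| = 2.90 S → |Z| = 1/|Y| = 0.345 Ω, ∠Z = −∠Y = 84.8°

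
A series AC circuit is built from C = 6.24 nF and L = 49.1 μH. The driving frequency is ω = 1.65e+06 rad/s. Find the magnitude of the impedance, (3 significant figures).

X_L = ωL = 81.0 Ω
X_C = 1/(ωC) = 97.1 Ω
Net reactance X = X_L − X_C = -16.1 Ω
Z = − j16.1 Ω
|Z| = √(0² + 16.1²) = 16.1 Ω

16.1 Ω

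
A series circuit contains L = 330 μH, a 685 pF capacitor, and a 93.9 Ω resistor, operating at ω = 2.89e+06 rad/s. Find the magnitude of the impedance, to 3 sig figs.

458 Ω

X_L = ωL = 954 Ω
X_C = 1/(ωC) = 505 Ω
Net reactance X = X_L − X_C = 449 Ω
Z = 93.9 + j449 Ω
|Z| = √(93.9² + 449²) = 458 Ω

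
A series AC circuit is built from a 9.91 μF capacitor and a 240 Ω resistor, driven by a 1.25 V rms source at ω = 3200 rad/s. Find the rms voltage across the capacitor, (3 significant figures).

X_C = 1/(ωC) = 31.5 Ω
Z = 240 − j31.5 Ω
|Z| = √(240² + 31.5²) = 242 Ω
I = V/|Z| = 5.16 mA
V_C = I·|Z_C| = 0.00516 × 31.5 = 0.163 V

0.163 V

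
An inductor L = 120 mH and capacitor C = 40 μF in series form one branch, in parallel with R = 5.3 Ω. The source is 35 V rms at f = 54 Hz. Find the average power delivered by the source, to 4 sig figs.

231.1 W

ω = 2πf = 339.3 rad/s
X_L = ωL = 40.72 Ω
X_C = 1/(ωC) = 73.68 Ω
Branch 1: Z₁ = R = 5.300 Ω
Branch 2 (series LC): Z₂ = j(X_L − X_C) = −j32.97 Ω
Parallel: Z = Z₁Z₂/(Z₁+Z₂), |Z| = 5.233 Ω, ∠Z = -9.133°
I = V/|Z| = 6.689 A
P = VI cos φ = 35 × 6.689 × cos(-9.133°) = 231.1 W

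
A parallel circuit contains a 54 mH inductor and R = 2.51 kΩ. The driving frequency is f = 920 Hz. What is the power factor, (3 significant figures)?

ω = 2πf = 5781 rad/s
X_L = ωL = 312 Ω
Parallel: admittances add. Y = 1/R + 1/(jωL)
Y = (0.000398 − j0.00320) S
|Y| = 0.00323 S → |Z| = 1/|Y| = 310 Ω, ∠Z = −∠Y = 82.9°
cos φ = cos(82.9°) = 0.123

0.123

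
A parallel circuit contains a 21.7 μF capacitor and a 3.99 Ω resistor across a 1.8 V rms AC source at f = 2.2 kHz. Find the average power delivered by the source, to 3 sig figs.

812 mW

ω = 2πf = 13820 rad/s
X_C = 1/(ωC) = 3.33 Ω
Parallel: admittances add. Y = 1/R + jωC
Y = (0.251 + j0.300) S
|Y| = 0.391 S → |Z| = 1/|Y| = 2.56 Ω, ∠Z = −∠Y = -50.1°
I = V/|Z| = 704 mA
P = VI cos φ = 1.8 × 0.704 × cos(-50.1°) = 812 mW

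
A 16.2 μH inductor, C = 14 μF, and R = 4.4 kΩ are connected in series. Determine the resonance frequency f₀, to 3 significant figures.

ω₀ = 1/√(LC) = 1/√(1.62e-05 × 1.4e-05) = 66400 rad/s
f₀ = ω₀/(2π) = 10.6 kHz

10.6 kHz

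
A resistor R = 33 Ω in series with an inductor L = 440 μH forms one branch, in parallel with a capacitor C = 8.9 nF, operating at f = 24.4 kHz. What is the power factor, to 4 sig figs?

0.4834

ω = 2πf = 153300 rad/s
X_L = ωL = 67.46 Ω
X_C = 1/(ωC) = 732.9 Ω
Branch 1 (R+jX_L): Z₁ = 33.00 + j67.46 Ω, |Z₁| = 75.10 Ω
Branch 2 (−jX_C): Z₂ = −j732.9 Ω
Parallel: Z = Z₁Z₂/(Z₁+Z₂), |Z| = 82.61 Ω, ∠Z = 61.09°
cos φ = cos(61.09°) = 0.4834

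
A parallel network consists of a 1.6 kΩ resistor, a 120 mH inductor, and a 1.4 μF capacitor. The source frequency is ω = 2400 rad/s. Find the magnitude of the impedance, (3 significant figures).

X_L = ωL = 288 Ω
X_C = 1/(ωC) = 298 Ω
Parallel: admittances add. Y = 1/R + 1/(jωL) + jωC
Y = (0.000625 − j0.000112) S
|Y| = 0.000635 S → |Z| = 1/|Y| = 1570 Ω, ∠Z = −∠Y = 10.2°

1570 Ω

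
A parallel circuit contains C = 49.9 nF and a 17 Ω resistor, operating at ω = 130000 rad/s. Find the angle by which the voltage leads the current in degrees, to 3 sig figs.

X_C = 1/(ωC) = 154 Ω
Parallel: admittances add. Y = 1/R + jωC
Y = (0.0588 + j0.00649) S
|Y| = 0.0592 S → |Z| = 1/|Y| = 16.9 Ω, ∠Z = −∠Y = -6.29°

-6.29°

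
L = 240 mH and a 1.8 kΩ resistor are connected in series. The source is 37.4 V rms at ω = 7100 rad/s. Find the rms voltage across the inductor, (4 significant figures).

25.71 V

X_L = ωL = 1704 Ω
Z = 1800 + j1704 Ω
|Z| = √(1800² + 1704²) = 2479 Ω
I = V/|Z| = 15.09 mA
V_L = I·|Z_L| = 0.01509 × 1704 = 25.71 V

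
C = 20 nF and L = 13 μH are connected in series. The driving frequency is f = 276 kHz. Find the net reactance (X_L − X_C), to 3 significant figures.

-6.29 Ω

ω = 2πf = 1.734e+06 rad/s
X_L = ωL = 22.5 Ω
X_C = 1/(ωC) = 28.8 Ω
X = 22.5 − 28.8 = -6.29 Ω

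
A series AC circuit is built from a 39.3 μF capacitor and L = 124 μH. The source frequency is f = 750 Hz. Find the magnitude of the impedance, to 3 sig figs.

ω = 2πf = 4712 rad/s
X_L = ωL = 0.584 Ω
X_C = 1/(ωC) = 5.40 Ω
Net reactance X = X_L − X_C = -4.82 Ω
Z = − j4.82 Ω
|Z| = √(0² + 4.82²) = 4.82 Ω

4.82 Ω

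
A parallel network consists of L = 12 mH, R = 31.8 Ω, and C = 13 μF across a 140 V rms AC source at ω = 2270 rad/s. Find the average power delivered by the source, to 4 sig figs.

616.4 W

X_L = ωL = 27.24 Ω
X_C = 1/(ωC) = 33.89 Ω
Parallel: admittances add. Y = 1/R + 1/(jωL) + jωC
Y = (0.03145 − j0.007201) S
|Y| = 0.03226 S → |Z| = 1/|Y| = 31.00 Ω, ∠Z = −∠Y = 12.90°
I = V/|Z| = 4.516 A
P = VI cos φ = 140 × 4.516 × cos(12.90°) = 616.4 W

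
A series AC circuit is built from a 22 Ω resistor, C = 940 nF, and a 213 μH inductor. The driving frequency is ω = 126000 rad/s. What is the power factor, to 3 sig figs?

X_L = ωL = 26.8 Ω
X_C = 1/(ωC) = 8.44 Ω
Net reactance X = X_L − X_C = 18.4 Ω
Z = 22.0 + j18.4 Ω
|Z| = √(22.0² + 18.4²) = 28.7 Ω
∠Z = arctan(18.4/22.0) = 39.9°
cos φ = cos(39.9°) = 0.767

0.767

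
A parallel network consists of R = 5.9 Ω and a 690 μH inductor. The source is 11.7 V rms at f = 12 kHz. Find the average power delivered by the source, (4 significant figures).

23.20 W

ω = 2πf = 75400 rad/s
X_L = ωL = 52.02 Ω
Parallel: admittances add. Y = 1/R + 1/(jωL)
Y = (0.1695 − j0.01922) S
|Y| = 0.1706 S → |Z| = 1/|Y| = 5.862 Ω, ∠Z = −∠Y = 6.470°
I = V/|Z| = 1.996 A
P = VI cos φ = 11.7 × 1.996 × cos(6.470°) = 23.20 W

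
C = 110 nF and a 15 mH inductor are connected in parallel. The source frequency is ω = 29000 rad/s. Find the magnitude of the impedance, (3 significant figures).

X_L = ωL = 435 Ω
X_C = 1/(ωC) = 313 Ω
Parallel: admittances add. Y = 1/(jωL) + jωC
Y = (0 + j0.000891) S
|Y| = 0.000891 S → |Z| = 1/|Y| = 1120 Ω, ∠Z = −∠Y = -90.0°

1120 Ω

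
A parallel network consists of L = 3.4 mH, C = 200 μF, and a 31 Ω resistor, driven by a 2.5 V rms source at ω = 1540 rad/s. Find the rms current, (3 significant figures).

X_L = ωL = 5.24 Ω
X_C = 1/(ωC) = 3.25 Ω
Parallel: admittances add. Y = 1/R + 1/(jωL) + jωC
Y = (0.0323 + j0.117) S
|Y| = 0.121 S → |Z| = 1/|Y| = 8.24 Ω, ∠Z = −∠Y = -74.6°
I = V/|Z| = 2.5/8.24 = 303 mA

303 mA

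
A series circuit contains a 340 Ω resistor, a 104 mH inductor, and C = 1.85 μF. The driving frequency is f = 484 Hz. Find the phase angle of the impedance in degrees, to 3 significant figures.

22.2°

ω = 2πf = 3041 rad/s
X_L = ωL = 316 Ω
X_C = 1/(ωC) = 178 Ω
Net reactance X = X_L − X_C = 139 Ω
Z = 340 + j139 Ω
|Z| = √(340² + 139²) = 367 Ω
∠Z = arctan(139/340) = 22.2°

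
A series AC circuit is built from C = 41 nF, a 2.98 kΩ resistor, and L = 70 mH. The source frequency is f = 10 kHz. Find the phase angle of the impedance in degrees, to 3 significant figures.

ω = 2πf = 62830 rad/s
X_L = ωL = 4400 Ω
X_C = 1/(ωC) = 388 Ω
Net reactance X = X_L − X_C = 4010 Ω
Z = 2980 + j4010 Ω
|Z| = √(2980² + 4010²) = 5000 Ω
∠Z = arctan(4010/2980) = 53.4°

53.4°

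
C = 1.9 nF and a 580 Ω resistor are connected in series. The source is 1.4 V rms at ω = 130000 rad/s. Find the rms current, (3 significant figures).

342 μA

X_C = 1/(ωC) = 4050 Ω
Z = 580 − j4050 Ω
|Z| = √(580² + 4050²) = 4090 Ω
I = V/|Z| = 1.4/4090 = 342 μA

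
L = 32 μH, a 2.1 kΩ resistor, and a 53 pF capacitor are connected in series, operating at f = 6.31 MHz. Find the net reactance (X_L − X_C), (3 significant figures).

793 Ω

ω = 2πf = 3.965e+07 rad/s
X_L = ωL = 1270 Ω
X_C = 1/(ωC) = 476 Ω
X = 1270 − 476 = 793 Ω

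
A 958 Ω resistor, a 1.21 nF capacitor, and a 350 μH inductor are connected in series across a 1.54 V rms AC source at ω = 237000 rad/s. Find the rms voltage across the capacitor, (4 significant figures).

X_L = ωL = 82.95 Ω
X_C = 1/(ωC) = 3487 Ω
Net reactance X = X_L − X_C = -3404 Ω
Z = 958.0 − j3404 Ω
|Z| = √(958.0² + 3404²) = 3536 Ω
I = V/|Z| = 435.5 μA
V_C = I·|Z_C| = 0.0004355 × 3487 = 1.519 V

1.519 V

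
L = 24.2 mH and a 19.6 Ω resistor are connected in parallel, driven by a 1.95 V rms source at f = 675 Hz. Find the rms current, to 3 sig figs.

ω = 2πf = 4241 rad/s
X_L = ωL = 103 Ω
Parallel: admittances add. Y = 1/R + 1/(jωL)
Y = (0.0510 − j0.00974) S
|Y| = 0.0519 S → |Z| = 1/|Y| = 19.3 Ω, ∠Z = −∠Y = 10.8°
I = V/|Z| = 1.95/19.3 = 101 mA

101 mA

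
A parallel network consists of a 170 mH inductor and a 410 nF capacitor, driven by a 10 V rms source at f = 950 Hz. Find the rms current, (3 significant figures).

ω = 2πf = 5969 rad/s
X_L = ωL = 1010 Ω
X_C = 1/(ωC) = 409 Ω
Parallel: admittances add. Y = 1/(jωL) + jωC
Y = (0 + j0.00146) S
|Y| = 0.00146 S → |Z| = 1/|Y| = 684 Ω, ∠Z = −∠Y = -90.0°
I = V/|Z| = 10/684 = 14.6 mA

14.6 mA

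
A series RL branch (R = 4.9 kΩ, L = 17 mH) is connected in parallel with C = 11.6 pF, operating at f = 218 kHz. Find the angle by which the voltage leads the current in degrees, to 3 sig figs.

ω = 2πf = 1.37e+06 rad/s
X_L = ωL = 23300 Ω
X_C = 1/(ωC) = 62900 Ω
Branch 1 (R+jX_L): Z₁ = 4900 + j23300 Ω, |Z₁| = 23800 Ω
Branch 2 (−jX_C): Z₂ = −j62900 Ω
Parallel: Z = Z₁Z₂/(Z₁+Z₂), |Z| = 37500 Ω, ∠Z = 71.1°

71.1°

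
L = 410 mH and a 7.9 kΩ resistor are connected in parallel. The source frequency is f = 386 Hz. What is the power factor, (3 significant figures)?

ω = 2πf = 2425 rad/s
X_L = ωL = 994 Ω
Parallel: admittances add. Y = 1/R + 1/(jωL)
Y = (0.000127 − j0.00101) S
|Y| = 0.00101 S → |Z| = 1/|Y| = 987 Ω, ∠Z = −∠Y = 82.8°
cos φ = cos(82.8°) = 0.125

0.125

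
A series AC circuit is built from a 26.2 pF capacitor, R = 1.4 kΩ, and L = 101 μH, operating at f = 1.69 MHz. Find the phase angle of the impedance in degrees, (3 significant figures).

ω = 2πf = 1.062e+07 rad/s
X_L = ωL = 1070 Ω
X_C = 1/(ωC) = 3590 Ω
Net reactance X = X_L − X_C = -2520 Ω
Z = 1400 − j2520 Ω
|Z| = √(1400² + 2520²) = 2880 Ω
∠Z = arctan(-2520/1400) = -61.0°

-61.0°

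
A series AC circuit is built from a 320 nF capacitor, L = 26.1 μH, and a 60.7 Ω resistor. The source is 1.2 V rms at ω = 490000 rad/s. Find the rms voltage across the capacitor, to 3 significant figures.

0.125 V

X_L = ωL = 12.8 Ω
X_C = 1/(ωC) = 6.38 Ω
Net reactance X = X_L − X_C = 6.41 Ω
Z = 60.7 + j6.41 Ω
|Z| = √(60.7² + 6.41²) = 61.0 Ω
I = V/|Z| = 19.7 mA
V_C = I·|Z_C| = 0.0197 × 6.38 = 0.125 V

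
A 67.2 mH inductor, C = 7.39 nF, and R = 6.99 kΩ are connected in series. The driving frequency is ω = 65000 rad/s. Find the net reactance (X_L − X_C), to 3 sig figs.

2290 Ω

X_L = ωL = 4370 Ω
X_C = 1/(ωC) = 2080 Ω
X = 4370 − 2080 = 2290 Ω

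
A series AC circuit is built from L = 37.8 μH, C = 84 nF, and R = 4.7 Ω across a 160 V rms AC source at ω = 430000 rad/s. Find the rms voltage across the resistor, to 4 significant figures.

X_L = ωL = 16.25 Ω
X_C = 1/(ωC) = 27.69 Ω
Net reactance X = X_L − X_C = -11.43 Ω
Z = 4.700 − j11.43 Ω
|Z| = √(4.700² + 11.43²) = 12.36 Ω
I = V/|Z| = 12.95 A
V_R = I·|Z_R| = 12.95 × 4.700 = 60.84 V

60.84 V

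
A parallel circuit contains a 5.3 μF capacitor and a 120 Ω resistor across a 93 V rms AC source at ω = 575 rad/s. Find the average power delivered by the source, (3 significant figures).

X_C = 1/(ωC) = 328 Ω
Parallel: admittances add. Y = 1/R + jωC
Y = (0.00833 + j0.00305) S
|Y| = 0.00887 S → |Z| = 1/|Y| = 113 Ω, ∠Z = −∠Y = -20.1°
I = V/|Z| = 825 mA
P = VI cos φ = 93 × 0.825 × cos(-20.1°) = 72.1 W

72.1 W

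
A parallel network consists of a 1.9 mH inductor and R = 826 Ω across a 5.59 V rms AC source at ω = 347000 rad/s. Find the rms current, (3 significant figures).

10.8 mA

X_L = ωL = 659 Ω
Parallel: admittances add. Y = 1/R + 1/(jωL)
Y = (0.00121 − j0.00152) S
|Y| = 0.00194 S → |Z| = 1/|Y| = 515 Ω, ∠Z = −∠Y = 51.4°
I = V/|Z| = 5.59/515 = 10.8 mA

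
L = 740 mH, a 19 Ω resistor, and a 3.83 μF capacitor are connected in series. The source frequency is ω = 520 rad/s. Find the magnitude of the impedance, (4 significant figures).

X_L = ωL = 384.8 Ω
X_C = 1/(ωC) = 502.1 Ω
Net reactance X = X_L − X_C = -117.3 Ω
Z = 19.00 − j117.3 Ω
|Z| = √(19.00² + 117.3²) = 118.8 Ω

118.8 Ω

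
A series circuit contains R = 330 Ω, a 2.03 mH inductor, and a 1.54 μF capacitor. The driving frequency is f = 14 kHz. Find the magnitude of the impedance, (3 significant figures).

372 Ω

ω = 2πf = 87960 rad/s
X_L = ωL = 179 Ω
X_C = 1/(ωC) = 7.38 Ω
Net reactance X = X_L − X_C = 171 Ω
Z = 330 + j171 Ω
|Z| = √(330² + 171²) = 372 Ω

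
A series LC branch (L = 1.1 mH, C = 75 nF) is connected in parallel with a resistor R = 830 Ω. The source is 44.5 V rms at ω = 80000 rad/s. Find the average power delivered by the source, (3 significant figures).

X_L = ωL = 88.0 Ω
X_C = 1/(ωC) = 167 Ω
Branch 1: Z₁ = R = 830 Ω
Branch 2 (series LC): Z₂ = j(X_L − X_C) = −j78.7 Ω
Parallel: Z = Z₁Z₂/(Z₁+Z₂), |Z| = 78.3 Ω, ∠Z = -84.6°
I = V/|Z| = 568 mA
P = VI cos φ = 44.5 × 0.568 × cos(-84.6°) = 2.39 W

2.39 W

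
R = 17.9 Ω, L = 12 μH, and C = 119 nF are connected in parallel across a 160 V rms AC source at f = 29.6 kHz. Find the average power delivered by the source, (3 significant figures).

1.43 kW

ω = 2πf = 186000 rad/s
X_L = ωL = 2.23 Ω
X_C = 1/(ωC) = 45.2 Ω
Parallel: admittances add. Y = 1/R + 1/(jωL) + jωC
Y = (0.0559 − j0.426) S
|Y| = 0.430 S → |Z| = 1/|Y| = 2.33 Ω, ∠Z = −∠Y = 82.5°
I = V/|Z| = 68.7 A
P = VI cos φ = 160 × 68.7 × cos(82.5°) = 1.43 kW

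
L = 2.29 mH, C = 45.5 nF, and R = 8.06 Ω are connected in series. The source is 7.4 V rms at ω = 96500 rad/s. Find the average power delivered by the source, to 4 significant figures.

X_L = ωL = 221.0 Ω
X_C = 1/(ωC) = 227.8 Ω
Net reactance X = X_L − X_C = -6.767 Ω
Z = 8.060 − j6.767 Ω
|Z| = √(8.060² + 6.767²) = 10.52 Ω
∠Z = arctan(-6.767/8.060) = -40.01°
I = V/|Z| = 703.2 mA
P = VI cos φ = 7.4 × 0.7032 × cos(-40.01°) = 3.985 W

3.985 W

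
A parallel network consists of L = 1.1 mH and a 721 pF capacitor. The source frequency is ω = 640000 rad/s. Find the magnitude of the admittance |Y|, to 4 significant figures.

959.0 μS

X_L = ωL = 704.0 Ω
X_C = 1/(ωC) = 2167 Ω
Parallel: admittances add. Y = 1/(jωL) + jωC
Y = (0 − j0.0009590) S
|Y| = 0.0009590 S → |Z| = 1/|Y| = 1043 Ω, ∠Z = −∠Y = 90.00°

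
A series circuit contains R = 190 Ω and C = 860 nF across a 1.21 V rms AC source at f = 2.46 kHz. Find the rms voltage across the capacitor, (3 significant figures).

0.445 V

ω = 2πf = 15460 rad/s
X_C = 1/(ωC) = 75.2 Ω
Z = 190 − j75.2 Ω
|Z| = √(190² + 75.2²) = 204 Ω
I = V/|Z| = 5.92 mA
V_C = I·|Z_C| = 0.00592 × 75.2 = 0.445 V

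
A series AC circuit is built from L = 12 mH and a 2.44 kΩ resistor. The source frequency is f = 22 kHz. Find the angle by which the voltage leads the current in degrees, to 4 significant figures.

ω = 2πf = 138200 rad/s
X_L = ωL = 1659 Ω
Z = 2440 + j1659 Ω
|Z| = √(2440² + 1659²) = 2950 Ω
∠Z = arctan(1659/2440) = 34.21°

34.21°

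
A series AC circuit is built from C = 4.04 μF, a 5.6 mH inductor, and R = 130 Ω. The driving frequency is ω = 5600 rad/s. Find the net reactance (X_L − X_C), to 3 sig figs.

X_L = ωL = 31.4 Ω
X_C = 1/(ωC) = 44.2 Ω
X = 31.4 − 44.2 = -12.8 Ω

-12.8 Ω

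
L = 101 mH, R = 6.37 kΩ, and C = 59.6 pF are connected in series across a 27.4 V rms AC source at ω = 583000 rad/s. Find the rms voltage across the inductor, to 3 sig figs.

X_L = ωL = 58900 Ω
X_C = 1/(ωC) = 28800 Ω
Net reactance X = X_L − X_C = 30100 Ω
Z = 6370 + j30100 Ω
|Z| = √(6370² + 30100²) = 30800 Ω
I = V/|Z| = 890 μA
V_L = I·|Z_L| = 0.000890 × 58900 = 52.4 V

52.4 V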